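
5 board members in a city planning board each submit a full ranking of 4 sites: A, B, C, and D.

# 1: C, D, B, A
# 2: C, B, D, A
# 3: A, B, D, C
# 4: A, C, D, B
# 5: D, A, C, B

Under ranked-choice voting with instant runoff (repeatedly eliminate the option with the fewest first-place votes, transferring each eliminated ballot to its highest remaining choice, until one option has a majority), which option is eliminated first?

Round 1: A 2, C 2, D 1, B 0. B has the fewest and is eliminated.
Round 2: A 2, C 2, D 1. D has the fewest and is eliminated.
Round 3: A 3, C 2. A has a majority.

B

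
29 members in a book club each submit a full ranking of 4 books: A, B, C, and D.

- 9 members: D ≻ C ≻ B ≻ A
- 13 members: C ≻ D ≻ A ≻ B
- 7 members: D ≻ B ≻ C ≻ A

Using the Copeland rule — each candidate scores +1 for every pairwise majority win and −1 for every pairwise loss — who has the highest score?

Pairwise results:
  A vs B: B wins 16–13.
  A vs C: C wins 29–0.
  A vs D: D wins 29–0.
  B vs C: C wins 22–7.
  B vs D: D wins 29–0.
  C vs D: D wins 16–13.
Copeland scores (wins − losses):
  A: 0 − 3 = -3
  B: 1 − 2 = -1
  C: 2 − 1 = 1
  D: 3 − 0 = 3
D has the best Copeland score.

D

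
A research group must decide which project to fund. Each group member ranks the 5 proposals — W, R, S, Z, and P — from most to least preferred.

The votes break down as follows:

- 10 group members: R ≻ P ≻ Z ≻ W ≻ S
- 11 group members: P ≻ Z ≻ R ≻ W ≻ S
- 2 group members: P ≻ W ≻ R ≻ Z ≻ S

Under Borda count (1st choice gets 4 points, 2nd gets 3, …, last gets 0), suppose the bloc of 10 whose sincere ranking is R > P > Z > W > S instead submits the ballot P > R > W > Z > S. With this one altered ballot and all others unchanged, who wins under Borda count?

Borda totals with the altered ballot: W 37, R 56, S 0, Z 45, P 92.
The winner is unchanged: still P.

P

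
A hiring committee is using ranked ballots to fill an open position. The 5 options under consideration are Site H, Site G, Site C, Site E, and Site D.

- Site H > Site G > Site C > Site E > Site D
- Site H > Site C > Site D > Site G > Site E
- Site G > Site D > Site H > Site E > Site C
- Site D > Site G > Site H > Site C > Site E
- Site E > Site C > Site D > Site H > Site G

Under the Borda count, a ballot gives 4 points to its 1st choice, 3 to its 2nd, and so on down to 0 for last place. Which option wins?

Site H

Borda scores:
  Site H: 4 + 4 + 2 + 2 + 1 = 13
  Site G: 3 + 1 + 4 + 3 + 0 = 11
  Site C: 2 + 3 + 0 + 1 + 3 = 9
  Site E: 1 + 0 + 1 + 0 + 4 = 6
  Site D: 0 + 2 + 3 + 4 + 2 = 11
Site H has the highest total.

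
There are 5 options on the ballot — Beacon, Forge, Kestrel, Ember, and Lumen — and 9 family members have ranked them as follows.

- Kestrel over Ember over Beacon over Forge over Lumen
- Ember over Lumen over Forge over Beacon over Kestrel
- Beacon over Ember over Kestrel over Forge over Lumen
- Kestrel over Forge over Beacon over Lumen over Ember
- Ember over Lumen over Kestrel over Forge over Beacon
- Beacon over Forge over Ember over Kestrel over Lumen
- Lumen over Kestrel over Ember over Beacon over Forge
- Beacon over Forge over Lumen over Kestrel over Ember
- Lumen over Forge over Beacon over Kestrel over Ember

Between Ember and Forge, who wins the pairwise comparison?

Ballots ranking Ember above Forge: 5.
Ballots ranking Forge above Ember: 4.
Ember wins the head-to-head, 5–4.

Ember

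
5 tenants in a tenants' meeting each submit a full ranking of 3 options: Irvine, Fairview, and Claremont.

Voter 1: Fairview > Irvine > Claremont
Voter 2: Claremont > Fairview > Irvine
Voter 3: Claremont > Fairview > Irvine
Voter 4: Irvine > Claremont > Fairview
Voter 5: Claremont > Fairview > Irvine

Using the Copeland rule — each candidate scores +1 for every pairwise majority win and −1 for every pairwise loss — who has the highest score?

Claremont

Pairwise results:
  Irvine vs Fairview: Fairview wins 4–1.
  Irvine vs Claremont: Claremont wins 3–2.
  Fairview vs Claremont: Claremont wins 4–1.
Copeland scores (wins − losses):
  Irvine: 0 − 2 = -2
  Fairview: 1 − 1 = 0
  Claremont: 2 − 0 = 2
Claremont has the best Copeland score.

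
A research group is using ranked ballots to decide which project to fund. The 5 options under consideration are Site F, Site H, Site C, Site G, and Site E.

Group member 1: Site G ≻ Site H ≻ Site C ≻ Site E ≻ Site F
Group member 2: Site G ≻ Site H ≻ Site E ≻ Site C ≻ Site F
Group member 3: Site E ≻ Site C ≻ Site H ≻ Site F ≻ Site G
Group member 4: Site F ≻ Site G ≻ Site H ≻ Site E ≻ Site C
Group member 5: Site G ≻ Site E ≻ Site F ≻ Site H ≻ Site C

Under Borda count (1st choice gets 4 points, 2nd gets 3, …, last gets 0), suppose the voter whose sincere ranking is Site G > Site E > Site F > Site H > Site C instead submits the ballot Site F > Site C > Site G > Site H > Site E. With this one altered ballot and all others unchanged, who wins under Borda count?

Borda totals with the altered ballot: Site F 9, Site H 11, Site C 9, Site G 13, Site E 8.
The winner is unchanged: still Site G.

Site G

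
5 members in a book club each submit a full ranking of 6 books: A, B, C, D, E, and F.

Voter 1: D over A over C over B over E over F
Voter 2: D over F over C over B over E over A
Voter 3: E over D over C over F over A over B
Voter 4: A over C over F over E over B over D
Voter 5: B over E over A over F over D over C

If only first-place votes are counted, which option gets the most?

First-place vote totals:
  A: 1
  B: 1
  C: 0
  D: 2
  E: 1
  F: 0
D has the most first-place votes.

D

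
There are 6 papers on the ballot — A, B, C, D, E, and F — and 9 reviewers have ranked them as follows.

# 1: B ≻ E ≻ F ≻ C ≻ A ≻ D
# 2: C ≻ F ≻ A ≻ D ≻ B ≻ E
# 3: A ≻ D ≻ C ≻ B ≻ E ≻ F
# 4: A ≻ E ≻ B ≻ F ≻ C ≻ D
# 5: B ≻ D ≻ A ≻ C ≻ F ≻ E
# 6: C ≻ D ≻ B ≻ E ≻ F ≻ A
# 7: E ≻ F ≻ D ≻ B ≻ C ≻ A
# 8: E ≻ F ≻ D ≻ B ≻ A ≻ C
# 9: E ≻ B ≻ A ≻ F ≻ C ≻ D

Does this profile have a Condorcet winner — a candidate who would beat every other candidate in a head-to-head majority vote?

Head-to-head results (9 voters total):
A vs B: B wins 6–3.
A vs C: A wins 5–4.
A vs D: A wins 5–4.
A vs E: E wins 5–4.
A vs F: F wins 5–4.
B vs C: B wins 6–3.
B vs D: D wins 5–4.
B vs E: B wins 5–4.
B vs F: B wins 6–3.
C vs D: C wins 5–4.
C vs E: E wins 5–4.
C vs F: F wins 5–4.
D vs E: E wins 5–4.
D vs F: F wins 6–3.
E vs F: E wins 7–2.
No candidate beats all others: A beats D beats B beats A, a majority cycle.

No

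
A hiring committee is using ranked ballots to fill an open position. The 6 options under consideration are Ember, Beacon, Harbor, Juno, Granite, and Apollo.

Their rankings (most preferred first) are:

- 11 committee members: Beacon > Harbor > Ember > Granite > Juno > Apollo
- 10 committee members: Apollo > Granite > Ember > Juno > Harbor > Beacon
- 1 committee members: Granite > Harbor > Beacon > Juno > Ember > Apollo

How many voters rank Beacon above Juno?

Ballots ranking Beacon above Juno: 11+1 = 12.
Ballots ranking Juno above Beacon: 10.
So 12 of 22 voters prefer Beacon to Juno.

12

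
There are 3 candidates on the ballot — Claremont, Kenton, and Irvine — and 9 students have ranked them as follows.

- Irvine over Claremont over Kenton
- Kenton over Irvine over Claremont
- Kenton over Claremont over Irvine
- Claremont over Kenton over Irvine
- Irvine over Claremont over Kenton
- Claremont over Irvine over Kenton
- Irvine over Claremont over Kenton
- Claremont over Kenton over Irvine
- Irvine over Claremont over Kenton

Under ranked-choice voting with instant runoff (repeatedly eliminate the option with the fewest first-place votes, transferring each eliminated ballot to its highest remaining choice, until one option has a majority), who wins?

Irvine

Round 1: Irvine 4, Claremont 3, Kenton 2. Kenton has the fewest and is eliminated.
Round 2: Irvine 5, Claremont 4. Irvine has a majority.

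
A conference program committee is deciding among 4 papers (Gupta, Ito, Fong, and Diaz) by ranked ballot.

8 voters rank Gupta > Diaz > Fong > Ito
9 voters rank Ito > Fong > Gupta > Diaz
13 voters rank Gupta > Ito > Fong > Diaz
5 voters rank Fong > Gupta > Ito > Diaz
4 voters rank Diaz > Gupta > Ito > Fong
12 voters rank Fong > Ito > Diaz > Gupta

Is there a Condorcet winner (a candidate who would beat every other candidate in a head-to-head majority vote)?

Head-to-head results (51 voters total):
Gupta vs Ito: Gupta wins 30–21.
Gupta vs Fong: Fong wins 26–25.
Gupta vs Diaz: Gupta wins 35–16.
Ito vs Fong: Ito wins 26–25.
Ito vs Diaz: Ito wins 39–12.
Fong vs Diaz: Fong wins 39–12.
No candidate beats all others: Gupta beats Ito beats Fong beats Gupta, a majority cycle.

No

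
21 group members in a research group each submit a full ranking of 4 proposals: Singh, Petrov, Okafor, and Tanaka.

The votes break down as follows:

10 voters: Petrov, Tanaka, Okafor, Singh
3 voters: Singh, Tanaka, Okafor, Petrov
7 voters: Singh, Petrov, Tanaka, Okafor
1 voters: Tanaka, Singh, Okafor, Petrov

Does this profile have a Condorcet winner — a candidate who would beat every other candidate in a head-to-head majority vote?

No

Head-to-head results (21 voters total):
Singh vs Petrov: Singh wins 11–10.
Singh vs Okafor: Singh wins 11–10.
Singh vs Tanaka: Tanaka wins 11–10.
Petrov vs Okafor: Petrov wins 17–4.
Petrov vs Tanaka: Petrov wins 17–4.
Okafor vs Tanaka: Tanaka wins 21–0.
No candidate beats all others: Singh beats Petrov beats Tanaka beats Singh, a majority cycle.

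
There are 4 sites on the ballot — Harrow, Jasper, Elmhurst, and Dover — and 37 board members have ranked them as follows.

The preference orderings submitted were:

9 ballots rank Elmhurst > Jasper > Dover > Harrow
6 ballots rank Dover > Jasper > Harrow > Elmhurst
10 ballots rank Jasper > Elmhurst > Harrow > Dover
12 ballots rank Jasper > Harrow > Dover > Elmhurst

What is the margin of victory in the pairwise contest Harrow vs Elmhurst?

Ballots ranking Harrow above Elmhurst: 6+12 = 18.
Ballots ranking Elmhurst above Harrow: 9+10 = 19.
Elmhurst wins 19–18, a margin of 1.

1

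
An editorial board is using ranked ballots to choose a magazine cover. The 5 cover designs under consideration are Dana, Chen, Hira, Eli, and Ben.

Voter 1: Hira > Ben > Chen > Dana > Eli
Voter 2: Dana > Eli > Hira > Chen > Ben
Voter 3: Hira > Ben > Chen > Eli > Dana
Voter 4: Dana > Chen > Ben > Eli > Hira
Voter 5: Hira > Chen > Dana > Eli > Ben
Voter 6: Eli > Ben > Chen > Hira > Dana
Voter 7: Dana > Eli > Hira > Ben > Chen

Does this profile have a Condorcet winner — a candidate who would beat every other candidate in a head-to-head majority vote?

No

Head-to-head results (7 voters total):
Dana vs Chen: Chen wins 4–3.
Dana vs Hira: Hira wins 4–3.
Dana vs Eli: Dana wins 5–2.
Dana vs Ben: Dana wins 4–3.
Chen vs Hira: Hira wins 5–2.
Chen vs Eli: Chen wins 4–3.
Chen vs Ben: Ben wins 4–3.
Hira vs Eli: Eli wins 4–3.
Hira vs Ben: Hira wins 5–2.
Eli vs Ben: Eli wins 4–3.
No candidate beats all others: Dana beats Ben beats Chen beats Dana, a majority cycle.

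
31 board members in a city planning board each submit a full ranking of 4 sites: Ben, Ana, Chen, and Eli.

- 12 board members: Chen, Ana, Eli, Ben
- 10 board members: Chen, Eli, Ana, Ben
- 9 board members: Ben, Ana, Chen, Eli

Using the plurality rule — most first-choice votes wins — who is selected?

First-place vote totals:
  Ben: 9
  Ana: 0
  Chen: 22
  Eli: 0
Chen has the most first-place votes.

Chen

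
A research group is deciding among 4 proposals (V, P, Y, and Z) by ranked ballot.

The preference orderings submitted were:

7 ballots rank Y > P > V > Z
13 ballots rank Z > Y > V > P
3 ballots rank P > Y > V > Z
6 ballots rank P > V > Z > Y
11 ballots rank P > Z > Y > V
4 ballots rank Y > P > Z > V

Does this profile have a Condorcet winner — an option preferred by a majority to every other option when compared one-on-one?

Head-to-head results (44 voters total):
V vs P: P wins 31–13.
V vs Y: Y wins 38–6.
V vs Z: Z wins 28–16.
P vs Y: Y wins 24–20.
P vs Z: P wins 31–13.
Y vs Z: Z wins 30–14.
No candidate beats all others: P beats Z beats Y beats P, a majority cycle.

No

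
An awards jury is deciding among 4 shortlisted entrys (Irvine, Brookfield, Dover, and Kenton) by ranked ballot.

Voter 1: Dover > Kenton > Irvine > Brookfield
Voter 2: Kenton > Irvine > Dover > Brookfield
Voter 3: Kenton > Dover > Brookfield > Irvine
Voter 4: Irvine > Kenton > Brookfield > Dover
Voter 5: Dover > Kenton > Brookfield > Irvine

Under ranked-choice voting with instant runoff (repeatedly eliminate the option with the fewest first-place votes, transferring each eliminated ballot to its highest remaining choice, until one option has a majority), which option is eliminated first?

Round 1: Dover 2, Kenton 2, Irvine 1, Brookfield 0. Brookfield has the fewest and is eliminated.
Round 2: Dover 2, Kenton 2, Irvine 1. Irvine has the fewest and is eliminated.
Round 3: Kenton 3, Dover 2. Kenton has a majority.

Brookfield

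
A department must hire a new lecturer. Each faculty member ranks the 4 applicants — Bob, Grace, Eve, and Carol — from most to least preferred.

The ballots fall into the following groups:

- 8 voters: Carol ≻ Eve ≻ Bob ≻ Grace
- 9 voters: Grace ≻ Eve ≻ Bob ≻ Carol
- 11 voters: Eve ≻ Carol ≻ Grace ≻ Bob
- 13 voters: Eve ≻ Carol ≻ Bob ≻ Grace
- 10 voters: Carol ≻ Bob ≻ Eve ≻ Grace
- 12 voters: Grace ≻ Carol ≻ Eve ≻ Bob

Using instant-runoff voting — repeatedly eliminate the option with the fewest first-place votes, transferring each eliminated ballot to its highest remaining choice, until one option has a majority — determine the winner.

Round 1: Eve 24, Grace 21, Carol 18, Bob 0. Bob has the fewest and is eliminated.
Round 2: Eve 24, Grace 21, Carol 18. Carol has the fewest and is eliminated.
Round 3: Eve 42, Grace 21. Eve has a majority.

Eve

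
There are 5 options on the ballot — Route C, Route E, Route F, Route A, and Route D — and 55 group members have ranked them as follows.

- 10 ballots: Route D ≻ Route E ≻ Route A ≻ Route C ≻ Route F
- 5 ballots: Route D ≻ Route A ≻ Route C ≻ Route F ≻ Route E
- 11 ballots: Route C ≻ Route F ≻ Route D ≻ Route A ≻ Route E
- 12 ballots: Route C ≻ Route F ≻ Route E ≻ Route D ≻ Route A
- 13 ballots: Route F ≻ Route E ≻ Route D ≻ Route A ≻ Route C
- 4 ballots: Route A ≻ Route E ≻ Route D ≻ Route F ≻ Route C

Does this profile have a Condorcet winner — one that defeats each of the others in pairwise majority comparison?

Head-to-head results (55 voters total):
Route C vs Route E: Route C wins 28–27.
Route C vs Route F: Route C wins 38–17.
Route C vs Route A: Route A wins 32–23.
Route C vs Route D: Route D wins 32–23.
Route E vs Route F: Route F wins 41–14.
Route E vs Route A: Route E wins 35–20.
Route E vs Route D: Route E wins 29–26.
Route F vs Route A: Route F wins 36–19.
Route F vs Route D: Route F wins 36–19.
Route A vs Route D: Route D wins 51–4.
No candidate beats all others: Route C beats Route E beats Route A beats Route C, a majority cycle.

No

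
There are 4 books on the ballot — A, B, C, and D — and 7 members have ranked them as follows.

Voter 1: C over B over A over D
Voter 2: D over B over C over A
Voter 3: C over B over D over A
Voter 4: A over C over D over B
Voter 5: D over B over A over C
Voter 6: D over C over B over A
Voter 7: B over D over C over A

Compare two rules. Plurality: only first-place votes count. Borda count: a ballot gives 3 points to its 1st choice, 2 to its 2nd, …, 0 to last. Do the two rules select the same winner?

Yes

Plurality first-place counts: A 1, B 1, C 2, D 3 → D.
Borda totals: A 5, B 12, C 12, D 13 → D.
The two rules agree on D.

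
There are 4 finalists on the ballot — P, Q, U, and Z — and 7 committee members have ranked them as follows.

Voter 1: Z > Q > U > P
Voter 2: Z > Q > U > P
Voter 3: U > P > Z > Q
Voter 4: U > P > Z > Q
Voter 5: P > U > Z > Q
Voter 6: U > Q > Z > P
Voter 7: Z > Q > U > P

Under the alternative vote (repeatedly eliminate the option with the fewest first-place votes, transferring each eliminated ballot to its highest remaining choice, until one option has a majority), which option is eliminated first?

Q

Round 1: U 3, Z 3, P 1, Q 0. Q has the fewest and is eliminated.
Round 2: U 3, Z 3, P 1. P has the fewest and is eliminated.
Round 3: U 4, Z 3. U has a majority.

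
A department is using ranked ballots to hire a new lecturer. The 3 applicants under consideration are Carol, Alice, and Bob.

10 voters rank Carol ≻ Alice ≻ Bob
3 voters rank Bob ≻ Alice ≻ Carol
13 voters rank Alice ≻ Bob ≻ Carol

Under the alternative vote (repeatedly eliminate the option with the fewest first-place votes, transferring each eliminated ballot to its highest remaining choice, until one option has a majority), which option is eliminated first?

Bob

Round 1: Alice 13, Carol 10, Bob 3. Bob has the fewest and is eliminated.
Round 2: Alice 16, Carol 10. Alice has a majority.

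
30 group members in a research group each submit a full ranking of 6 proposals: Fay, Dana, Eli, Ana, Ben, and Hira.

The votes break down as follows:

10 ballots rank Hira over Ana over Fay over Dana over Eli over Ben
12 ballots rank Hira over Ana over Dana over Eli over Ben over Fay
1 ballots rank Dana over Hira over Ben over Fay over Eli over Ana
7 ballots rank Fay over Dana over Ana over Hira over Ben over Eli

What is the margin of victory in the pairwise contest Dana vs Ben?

Ballots ranking Dana above Ben: 10+12+1+7 = 30.
Ballots ranking Ben above Dana: 0.
Dana wins 30–0, a margin of 30.

30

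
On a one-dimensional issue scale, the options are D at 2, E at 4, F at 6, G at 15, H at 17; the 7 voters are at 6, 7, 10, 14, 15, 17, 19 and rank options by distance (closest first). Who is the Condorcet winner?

G

With single-peaked preferences on a line, the Condorcet winner is the candidate closest to the median voter.
The median voter (position 14) is closest to G at 15.
Check: G vs D — voters closer to G: 5 of 7.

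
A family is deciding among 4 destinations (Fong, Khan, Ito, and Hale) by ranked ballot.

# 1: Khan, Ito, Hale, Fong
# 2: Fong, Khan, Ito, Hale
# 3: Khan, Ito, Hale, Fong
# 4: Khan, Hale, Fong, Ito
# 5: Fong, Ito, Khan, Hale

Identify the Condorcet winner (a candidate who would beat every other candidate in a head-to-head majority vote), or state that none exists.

Head-to-head results (5 voters total):
Fong vs Khan: Khan wins 3–2.
Fong vs Ito: Fong wins 3–2.
Fong vs Hale: Hale wins 3–2.
Khan vs Ito: Khan wins 4–1.
Khan vs Hale: Khan wins 5–0.
Ito vs Hale: Ito wins 4–1.
Khan beats each rival — Fong (3–2), Ito (4–1), Hale (5–0) — so Khan is the Condorcet winner.

Khan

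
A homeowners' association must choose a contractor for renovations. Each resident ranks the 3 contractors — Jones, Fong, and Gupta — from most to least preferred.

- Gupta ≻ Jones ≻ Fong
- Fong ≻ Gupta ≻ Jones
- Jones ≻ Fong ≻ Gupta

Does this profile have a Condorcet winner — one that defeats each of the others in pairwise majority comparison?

No

Head-to-head results (3 voters total):
Jones vs Fong: Jones wins 2–1.
Jones vs Gupta: Gupta wins 2–1.
Fong vs Gupta: Fong wins 2–1.
No candidate beats all others: Jones beats Fong beats Gupta beats Jones, a majority cycle.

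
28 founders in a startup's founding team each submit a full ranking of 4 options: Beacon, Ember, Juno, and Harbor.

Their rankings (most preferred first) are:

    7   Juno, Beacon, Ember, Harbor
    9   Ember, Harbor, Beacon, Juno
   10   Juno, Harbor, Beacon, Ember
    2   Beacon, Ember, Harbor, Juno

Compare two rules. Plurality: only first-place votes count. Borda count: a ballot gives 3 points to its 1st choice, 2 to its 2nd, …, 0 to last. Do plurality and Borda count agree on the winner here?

Yes

Plurality first-place counts: Beacon 2, Ember 9, Juno 17, Harbor 0 → Juno.
Borda totals: Beacon 39, Ember 38, Juno 51, Harbor 40 → Juno.
The two rules agree on Juno.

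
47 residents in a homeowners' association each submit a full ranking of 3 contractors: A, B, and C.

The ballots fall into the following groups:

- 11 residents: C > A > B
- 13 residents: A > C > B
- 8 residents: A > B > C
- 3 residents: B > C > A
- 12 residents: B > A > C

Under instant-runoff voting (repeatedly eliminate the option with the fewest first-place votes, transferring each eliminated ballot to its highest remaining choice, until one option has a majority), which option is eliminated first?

Round 1: A 21, B 15, C 11. C has the fewest and is eliminated.
Round 2: A 32, B 15. A has a majority.

C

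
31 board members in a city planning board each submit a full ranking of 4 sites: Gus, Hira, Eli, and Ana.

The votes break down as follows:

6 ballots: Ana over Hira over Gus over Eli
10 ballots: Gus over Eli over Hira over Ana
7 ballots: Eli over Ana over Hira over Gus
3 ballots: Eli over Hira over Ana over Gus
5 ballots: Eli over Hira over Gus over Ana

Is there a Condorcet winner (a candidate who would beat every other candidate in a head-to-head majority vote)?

Head-to-head results (31 voters total):
Gus vs Hira: Hira wins 21–10.
Gus vs Eli: Gus wins 16–15.
Gus vs Ana: Ana wins 16–15.
Hira vs Eli: Eli wins 25–6.
Hira vs Ana: Hira wins 18–13.
Eli vs Ana: Eli wins 25–6.
No candidate beats all others: Gus beats Eli beats Hira beats Gus, a majority cycle.

No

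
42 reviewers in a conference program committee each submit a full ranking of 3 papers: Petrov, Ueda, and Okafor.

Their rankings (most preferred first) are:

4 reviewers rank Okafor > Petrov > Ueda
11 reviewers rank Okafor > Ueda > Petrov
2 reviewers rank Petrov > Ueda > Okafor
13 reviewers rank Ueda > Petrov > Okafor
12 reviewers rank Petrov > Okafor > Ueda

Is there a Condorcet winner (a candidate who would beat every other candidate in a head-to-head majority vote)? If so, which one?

Head-to-head results (42 voters total):
Petrov vs Ueda: Ueda wins 24–18.
Petrov vs Okafor: Petrov wins 27–15.
Ueda vs Okafor: Okafor wins 27–15.
No candidate beats all others: Petrov beats Okafor beats Ueda beats Petrov, a majority cycle.

None — there is no Condorcet winner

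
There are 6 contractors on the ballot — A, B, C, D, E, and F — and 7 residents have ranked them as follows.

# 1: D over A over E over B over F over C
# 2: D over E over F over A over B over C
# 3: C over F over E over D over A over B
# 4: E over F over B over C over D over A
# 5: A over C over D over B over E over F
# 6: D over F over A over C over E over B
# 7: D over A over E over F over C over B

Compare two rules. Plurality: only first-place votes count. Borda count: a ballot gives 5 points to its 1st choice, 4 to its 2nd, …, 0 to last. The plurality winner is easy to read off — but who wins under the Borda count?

Plurality first-place counts: A 1, B 0, C 1, D 4, E 1, F 0 → D.
Borda totals: A 19, B 8, C 14, D 26, E 20, F 18 → D.

D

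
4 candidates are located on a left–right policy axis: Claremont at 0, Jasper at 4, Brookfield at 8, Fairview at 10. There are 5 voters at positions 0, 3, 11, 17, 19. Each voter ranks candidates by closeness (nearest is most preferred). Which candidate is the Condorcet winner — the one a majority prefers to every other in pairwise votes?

With single-peaked preferences on a line, the Condorcet winner is the candidate closest to the median voter.
The median voter (position 11) is closest to Fairview at 10.
Check: Fairview vs Jasper — voters closer to Fairview: 3 of 5.

Fairview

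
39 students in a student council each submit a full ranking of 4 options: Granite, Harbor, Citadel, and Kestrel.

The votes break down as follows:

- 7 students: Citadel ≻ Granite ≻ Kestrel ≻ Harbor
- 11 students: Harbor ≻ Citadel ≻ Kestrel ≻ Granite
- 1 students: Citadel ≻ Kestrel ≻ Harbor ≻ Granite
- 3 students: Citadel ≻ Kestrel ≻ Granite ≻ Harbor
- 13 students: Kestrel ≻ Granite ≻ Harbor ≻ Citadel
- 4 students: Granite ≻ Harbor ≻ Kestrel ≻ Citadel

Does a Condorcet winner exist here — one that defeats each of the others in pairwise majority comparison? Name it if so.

Head-to-head results (39 voters total):
Granite vs Harbor: Granite wins 27–12.
Granite vs Citadel: Citadel wins 22–17.
Granite vs Kestrel: Kestrel wins 28–11.
Harbor vs Citadel: Harbor wins 28–11.
Harbor vs Kestrel: Kestrel wins 24–15.
Citadel vs Kestrel: Citadel wins 22–17.
No candidate beats all others: Granite beats Harbor beats Citadel beats Granite, a majority cycle.

No Condorcet winner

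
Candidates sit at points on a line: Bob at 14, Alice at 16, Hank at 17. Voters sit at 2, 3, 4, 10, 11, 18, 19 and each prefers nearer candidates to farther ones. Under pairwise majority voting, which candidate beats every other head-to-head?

Bob

With single-peaked preferences on a line, the Condorcet winner is the candidate closest to the median voter.
The median voter (position 10) is closest to Bob at 14.
Check: Bob vs Alice — voters closer to Bob: 5 of 7.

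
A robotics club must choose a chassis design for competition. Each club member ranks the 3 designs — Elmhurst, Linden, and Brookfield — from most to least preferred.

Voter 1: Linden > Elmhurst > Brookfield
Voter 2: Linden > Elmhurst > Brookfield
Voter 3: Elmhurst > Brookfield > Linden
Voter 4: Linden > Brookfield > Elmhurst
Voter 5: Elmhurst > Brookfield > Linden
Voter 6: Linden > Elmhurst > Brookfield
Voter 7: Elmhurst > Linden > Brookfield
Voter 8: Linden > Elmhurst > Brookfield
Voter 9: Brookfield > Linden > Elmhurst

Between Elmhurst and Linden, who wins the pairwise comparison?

Linden

Ballots ranking Elmhurst above Linden: 3.
Ballots ranking Linden above Elmhurst: 6.
Linden wins the head-to-head, 6–3.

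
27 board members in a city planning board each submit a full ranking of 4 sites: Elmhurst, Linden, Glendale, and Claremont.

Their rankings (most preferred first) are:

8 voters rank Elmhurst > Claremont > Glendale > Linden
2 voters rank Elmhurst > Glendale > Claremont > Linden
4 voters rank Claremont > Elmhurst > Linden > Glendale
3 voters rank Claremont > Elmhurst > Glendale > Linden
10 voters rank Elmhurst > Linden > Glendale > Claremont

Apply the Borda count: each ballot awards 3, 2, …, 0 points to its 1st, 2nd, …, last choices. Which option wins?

Borda scores:
  Elmhurst: 8·3 + 2·3 + 4·2 + 3·2 + 10·3 = 74
  Linden: 8·0 + 2·0 + 4·1 + 3·0 + 10·2 = 24
  Glendale: 8·1 + 2·2 + 4·0 + 3·1 + 10·1 = 25
  Claremont: 8·2 + 2·1 + 4·3 + 3·3 + 10·0 = 39
Elmhurst has the highest total.

Elmhurst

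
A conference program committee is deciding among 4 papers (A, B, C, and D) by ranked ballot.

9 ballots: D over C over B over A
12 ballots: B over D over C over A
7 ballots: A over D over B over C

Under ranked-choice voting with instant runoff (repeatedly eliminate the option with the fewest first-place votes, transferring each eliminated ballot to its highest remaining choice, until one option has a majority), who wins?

Round 1: B 12, D 9, A 7, C 0. C has the fewest and is eliminated.
Round 2: B 12, D 9, A 7. A has the fewest and is eliminated.
Round 3: D 16, B 12. D has a majority.

D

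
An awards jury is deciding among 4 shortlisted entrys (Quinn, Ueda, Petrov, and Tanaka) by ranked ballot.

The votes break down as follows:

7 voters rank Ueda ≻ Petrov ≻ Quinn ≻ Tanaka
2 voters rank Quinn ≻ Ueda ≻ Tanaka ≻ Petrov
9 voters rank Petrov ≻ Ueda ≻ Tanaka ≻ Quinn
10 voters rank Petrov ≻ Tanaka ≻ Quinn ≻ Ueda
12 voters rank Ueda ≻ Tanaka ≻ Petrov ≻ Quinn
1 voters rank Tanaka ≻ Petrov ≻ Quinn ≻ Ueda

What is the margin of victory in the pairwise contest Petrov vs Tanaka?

Ballots ranking Petrov above Tanaka: 7+9+10 = 26.
Ballots ranking Tanaka above Petrov: 2+12+1 = 15.
Petrov wins 26–15, a margin of 11.

11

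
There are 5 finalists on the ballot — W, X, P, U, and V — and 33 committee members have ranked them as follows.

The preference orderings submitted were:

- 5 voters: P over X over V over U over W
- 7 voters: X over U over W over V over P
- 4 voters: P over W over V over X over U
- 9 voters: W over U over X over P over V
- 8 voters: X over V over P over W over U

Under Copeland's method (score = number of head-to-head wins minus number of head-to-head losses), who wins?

X

Pairwise results:
  W vs X: X wins 20–13.
  W vs P: P wins 17–16.
  W vs U: W wins 21–12.
  W vs V: W wins 20–13.
  X vs P: X wins 24–9.
  X vs U: X wins 24–9.
  X vs V: X wins 29–4.
  P vs U: P wins 17–16.
  P vs V: P wins 18–15.
  U vs V: V wins 17–16.
Copeland scores (wins − losses):
  W: 2 − 2 = 0
  X: 4 − 0 = 4
  P: 3 − 1 = 2
  U: 0 − 4 = -4
  V: 1 − 3 = -2
X has the best Copeland score.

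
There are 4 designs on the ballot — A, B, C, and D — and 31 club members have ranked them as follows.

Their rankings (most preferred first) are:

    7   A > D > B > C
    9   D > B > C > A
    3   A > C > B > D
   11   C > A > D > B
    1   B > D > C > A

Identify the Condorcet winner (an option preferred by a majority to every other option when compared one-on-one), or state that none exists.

Head-to-head results (31 voters total):
A vs B: A wins 21–10.
A vs C: C wins 21–10.
A vs D: A wins 21–10.
B vs C: B wins 17–14.
B vs D: D wins 27–4.
C vs D: D wins 17–14.
No candidate beats all others: A beats B beats C beats A, a majority cycle.

There is no Condorcet winner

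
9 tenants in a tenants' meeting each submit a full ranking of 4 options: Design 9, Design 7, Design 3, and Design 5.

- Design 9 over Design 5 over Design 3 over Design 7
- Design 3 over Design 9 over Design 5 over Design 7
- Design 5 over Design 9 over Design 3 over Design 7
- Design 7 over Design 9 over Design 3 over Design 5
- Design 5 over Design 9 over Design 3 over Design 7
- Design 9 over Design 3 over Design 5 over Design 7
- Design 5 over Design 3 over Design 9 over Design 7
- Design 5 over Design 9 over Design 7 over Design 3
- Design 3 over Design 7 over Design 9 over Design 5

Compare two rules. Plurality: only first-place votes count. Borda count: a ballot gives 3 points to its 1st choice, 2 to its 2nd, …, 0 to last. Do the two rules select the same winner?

No

Plurality first-place counts: Design 9 2, Design 7 1, Design 3 2, Design 5 4 → Design 5.
Borda totals: Design 9 18, Design 7 6, Design 3 14, Design 5 16 → Design 9.
The two rules disagree: plurality picks Design 5, Borda picks Design 9.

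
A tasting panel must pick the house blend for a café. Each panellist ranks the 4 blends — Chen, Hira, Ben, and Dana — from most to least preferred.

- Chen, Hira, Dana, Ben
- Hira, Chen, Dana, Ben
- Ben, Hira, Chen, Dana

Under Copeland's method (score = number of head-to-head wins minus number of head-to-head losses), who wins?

Pairwise results:
  Chen vs Hira: Hira wins 2–1.
  Chen vs Ben: Chen wins 2–1.
  Chen vs Dana: Chen wins 3–0.
  Hira vs Ben: Hira wins 2–1.
  Hira vs Dana: Hira wins 3–0.
  Ben vs Dana: Dana wins 2–1.
Copeland scores (wins − losses):
  Chen: 2 − 1 = 1
  Hira: 3 − 0 = 3
  Ben: 0 − 3 = -3
  Dana: 1 − 2 = -1
Hira has the best Copeland score.

Hira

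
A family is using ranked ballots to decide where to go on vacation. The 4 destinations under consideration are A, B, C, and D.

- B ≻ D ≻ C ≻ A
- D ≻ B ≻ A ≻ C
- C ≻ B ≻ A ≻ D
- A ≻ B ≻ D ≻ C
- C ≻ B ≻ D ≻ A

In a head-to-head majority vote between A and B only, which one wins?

Ballots ranking A above B: 1.
Ballots ranking B above A: 4.
B wins the head-to-head, 4–1.

B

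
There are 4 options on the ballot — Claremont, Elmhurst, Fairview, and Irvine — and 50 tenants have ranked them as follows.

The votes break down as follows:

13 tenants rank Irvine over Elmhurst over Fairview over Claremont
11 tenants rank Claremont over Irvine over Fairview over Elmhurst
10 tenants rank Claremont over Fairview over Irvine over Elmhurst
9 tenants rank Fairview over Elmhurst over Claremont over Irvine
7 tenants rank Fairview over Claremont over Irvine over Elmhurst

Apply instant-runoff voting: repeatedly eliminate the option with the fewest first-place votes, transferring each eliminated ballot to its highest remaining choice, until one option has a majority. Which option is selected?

Fairview

Round 1: Claremont 21, Fairview 16, Irvine 13, Elmhurst 0. Elmhurst has the fewest and is eliminated.
Round 2: Claremont 21, Fairview 16, Irvine 13. Irvine has the fewest and is eliminated.
Round 3: Fairview 29, Claremont 21. Fairview has a majority.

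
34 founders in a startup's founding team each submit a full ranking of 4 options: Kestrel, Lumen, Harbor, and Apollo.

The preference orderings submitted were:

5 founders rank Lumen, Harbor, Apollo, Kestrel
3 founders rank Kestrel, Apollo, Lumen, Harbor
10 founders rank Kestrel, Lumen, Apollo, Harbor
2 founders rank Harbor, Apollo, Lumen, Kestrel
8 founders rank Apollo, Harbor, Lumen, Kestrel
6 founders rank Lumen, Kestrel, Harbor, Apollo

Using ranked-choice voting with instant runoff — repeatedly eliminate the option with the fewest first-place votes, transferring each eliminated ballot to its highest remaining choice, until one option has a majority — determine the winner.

Round 1: Kestrel 13, Lumen 11, Apollo 8, Harbor 2. Harbor has the fewest and is eliminated.
Round 2: Kestrel 13, Lumen 11, Apollo 10. Apollo has the fewest and is eliminated.
Round 3: Lumen 21, Kestrel 13. Lumen has a majority.

Lumen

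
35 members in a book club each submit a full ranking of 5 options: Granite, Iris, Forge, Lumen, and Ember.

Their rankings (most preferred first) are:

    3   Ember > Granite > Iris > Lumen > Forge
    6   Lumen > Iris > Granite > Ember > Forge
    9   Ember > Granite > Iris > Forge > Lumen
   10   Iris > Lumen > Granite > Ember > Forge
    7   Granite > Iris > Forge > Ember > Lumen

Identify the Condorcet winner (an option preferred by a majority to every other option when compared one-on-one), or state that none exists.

Head-to-head results (35 voters total):
Granite vs Iris: Granite wins 19–16.
Granite vs Forge: Granite wins 35–0.
Granite vs Lumen: Granite wins 19–16.
Granite vs Ember: Granite wins 23–12.
Iris vs Forge: Iris wins 35–0.
Iris vs Lumen: Iris wins 29–6.
Iris vs Ember: Iris wins 23–12.
Forge vs Lumen: Lumen wins 19–16.
Forge vs Ember: Ember wins 28–7.
Lumen vs Ember: Ember wins 19–16.
Granite beats each rival — Iris (19–16), Forge (35–0), Lumen (19–16), Ember (23–12) — so Granite is the Condorcet winner.

Granite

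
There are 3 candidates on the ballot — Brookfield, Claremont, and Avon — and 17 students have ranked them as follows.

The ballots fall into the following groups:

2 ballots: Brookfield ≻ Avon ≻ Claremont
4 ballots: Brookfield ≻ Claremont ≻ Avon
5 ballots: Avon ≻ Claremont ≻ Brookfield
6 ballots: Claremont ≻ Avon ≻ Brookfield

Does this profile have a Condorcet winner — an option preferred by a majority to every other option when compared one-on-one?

Head-to-head results (17 voters total):
Brookfield vs Claremont: Claremont wins 11–6.
Brookfield vs Avon: Avon wins 11–6.
Claremont vs Avon: Claremont wins 10–7.
Claremont beats each rival — Brookfield (11–6), Avon (10–7) — so Claremont is the Condorcet winner.

Yes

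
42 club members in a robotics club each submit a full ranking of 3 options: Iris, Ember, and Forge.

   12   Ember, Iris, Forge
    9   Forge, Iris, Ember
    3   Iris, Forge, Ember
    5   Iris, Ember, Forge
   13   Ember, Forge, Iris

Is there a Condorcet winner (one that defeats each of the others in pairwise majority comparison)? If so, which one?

Head-to-head results (42 voters total):
Iris vs Ember: Ember wins 25–17.
Iris vs Forge: Forge wins 22–20.
Ember vs Forge: Ember wins 30–12.
Ember beats each rival — Iris (25–17), Forge (30–12) — so Ember is the Condorcet winner.

Ember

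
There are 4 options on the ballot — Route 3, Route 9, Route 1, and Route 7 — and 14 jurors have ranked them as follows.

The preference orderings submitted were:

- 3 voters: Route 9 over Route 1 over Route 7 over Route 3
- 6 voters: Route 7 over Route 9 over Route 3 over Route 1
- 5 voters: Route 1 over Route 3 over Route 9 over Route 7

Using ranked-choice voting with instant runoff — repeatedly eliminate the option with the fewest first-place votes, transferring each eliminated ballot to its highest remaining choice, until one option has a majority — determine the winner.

Route 1

Round 1: Route 7 6, Route 1 5, Route 9 3, Route 3 0. Route 3 has the fewest and is eliminated.
Round 2: Route 7 6, Route 1 5, Route 9 3. Route 9 has the fewest and is eliminated.
Round 3: Route 1 8, Route 7 6. Route 1 has a majority.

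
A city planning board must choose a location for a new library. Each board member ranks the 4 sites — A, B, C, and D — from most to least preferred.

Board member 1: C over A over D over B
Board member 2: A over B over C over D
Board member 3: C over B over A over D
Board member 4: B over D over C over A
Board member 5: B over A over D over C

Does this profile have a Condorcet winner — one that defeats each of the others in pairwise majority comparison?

Yes

Head-to-head results (5 voters total):
A vs B: B wins 3–2.
A vs C: C wins 3–2.
A vs D: A wins 4–1.
B vs C: B wins 3–2.
B vs D: B wins 4–1.
C vs D: C wins 3–2.
B beats each rival — A (3–2), C (3–2), D (4–1) — so B is the Condorcet winner.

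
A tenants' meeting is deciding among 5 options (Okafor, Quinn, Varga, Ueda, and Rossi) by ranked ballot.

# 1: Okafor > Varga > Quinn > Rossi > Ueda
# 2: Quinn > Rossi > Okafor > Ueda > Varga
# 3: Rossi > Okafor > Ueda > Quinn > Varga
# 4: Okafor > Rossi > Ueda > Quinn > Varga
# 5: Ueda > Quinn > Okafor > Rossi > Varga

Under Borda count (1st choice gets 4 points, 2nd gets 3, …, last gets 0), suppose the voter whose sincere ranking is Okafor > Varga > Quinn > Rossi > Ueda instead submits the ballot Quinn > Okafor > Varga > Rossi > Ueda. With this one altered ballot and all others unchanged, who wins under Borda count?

Borda totals with the altered ballot: Okafor 14, Quinn 13, Varga 2, Ueda 9, Rossi 12.
The winner is unchanged: still Okafor.

Okafor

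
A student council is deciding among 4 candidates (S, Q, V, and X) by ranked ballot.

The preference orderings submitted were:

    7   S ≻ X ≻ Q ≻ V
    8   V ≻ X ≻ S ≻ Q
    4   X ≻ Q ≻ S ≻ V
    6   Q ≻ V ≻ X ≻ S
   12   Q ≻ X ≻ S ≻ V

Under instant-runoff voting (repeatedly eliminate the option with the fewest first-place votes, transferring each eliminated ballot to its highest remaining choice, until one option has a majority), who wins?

Q

Round 1: Q 18, V 8, S 7, X 4. X has the fewest and is eliminated.
Round 2: Q 22, V 8, S 7. Q has a majority.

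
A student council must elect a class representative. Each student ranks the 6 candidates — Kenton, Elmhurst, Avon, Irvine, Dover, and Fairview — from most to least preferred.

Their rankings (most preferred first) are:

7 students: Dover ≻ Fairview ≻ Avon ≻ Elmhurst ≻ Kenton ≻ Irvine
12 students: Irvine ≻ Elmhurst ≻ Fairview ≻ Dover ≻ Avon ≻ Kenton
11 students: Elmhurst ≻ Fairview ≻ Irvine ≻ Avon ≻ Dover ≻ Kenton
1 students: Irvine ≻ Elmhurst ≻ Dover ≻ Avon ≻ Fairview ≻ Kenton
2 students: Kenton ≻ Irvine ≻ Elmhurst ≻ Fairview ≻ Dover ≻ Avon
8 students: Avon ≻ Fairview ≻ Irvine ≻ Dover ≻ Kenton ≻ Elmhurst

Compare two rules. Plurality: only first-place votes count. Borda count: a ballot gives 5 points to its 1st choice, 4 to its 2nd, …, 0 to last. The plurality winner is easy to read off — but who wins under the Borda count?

Fairview

Plurality first-place counts: Kenton 2, Elmhurst 11, Avon 8, Irvine 13, Dover 7, Fairview 0 → Irvine.
Borda totals: Kenton 25, Elmhurst 127, Avon 97, Irvine 130, Dover 91, Fairview 145 → Fairview.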